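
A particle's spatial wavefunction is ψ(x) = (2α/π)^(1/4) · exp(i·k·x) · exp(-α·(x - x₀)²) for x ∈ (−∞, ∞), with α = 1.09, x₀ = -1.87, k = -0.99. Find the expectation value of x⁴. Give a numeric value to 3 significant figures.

⟨x⁴⟩ = ∫ x⁴·|ψ|² dx (integrals over the domain).
Gaussian moments (u = x − x₀): ∫u^(2j)·e^(−2αu²) du = (2j−1)!!/(4α)^j · √(π/(2α)), odd powers integrate to 0; here √(π/(2α)) = 1.2005.
⟨x⁴⟩ = 17.198.

17.2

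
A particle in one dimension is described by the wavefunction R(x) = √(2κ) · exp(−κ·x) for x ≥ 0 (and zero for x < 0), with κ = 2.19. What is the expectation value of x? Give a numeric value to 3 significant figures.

0.228

⟨x⟩ = ∫ x·|R|² dx (integrals over the domain).
Every integrand reduces to terms xʲ·e^(−2κx) on [0, ∞); use ∫₀^∞ xʲ·e^(−2κx) dx = j!/(2κ)^(j+1).
⟨x⟩ = 0.22831.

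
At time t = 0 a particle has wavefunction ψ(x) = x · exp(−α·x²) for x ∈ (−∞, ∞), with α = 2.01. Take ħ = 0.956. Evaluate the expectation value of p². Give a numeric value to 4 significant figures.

5.511

p² ψ = −ħ² d²ψ/dx²; ⟨p²⟩ = −ħ² ∫ ψ*·ψ'' dx / ∫|ψ|² dx.
Expand each integrand as polynomial × e^(−2αx²) and use ∫x^(2j)·e^(−2αx²) dx = (2j−1)!!/(4α)^j · √(π/(2α)), odd powers → 0; here √(π/(2α)) = 0.88402. Differentiate with the product rule, d/dx e^(−αx²) = −2αx·e^(−αx²).
State is unnormalized: ∫|ψ|² dx = 0.10995, and ∫ψ*·(−ħ² ψ'') dx = 0.60595, so ⟨p²⟩ = 0.60595 / 0.10995.
⟨p²⟩ = 5.5110.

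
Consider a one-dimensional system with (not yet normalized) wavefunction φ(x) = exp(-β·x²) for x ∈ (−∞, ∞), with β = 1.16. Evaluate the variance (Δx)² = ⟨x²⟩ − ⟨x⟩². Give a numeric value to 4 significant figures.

0.2155

Compute ⟨x⟩ and ⟨x²⟩ separately, then (Δx)² = ⟨x²⟩ − ⟨x⟩².
Gaussian moments: ∫x^(2j)·e^(−2βx²) dx = (2j−1)!!/(4β)^j · √(π/(2β)), odd powers integrate to 0; here √(π/(2β)) = 1.1637.
Normalization: ∫|φ|² dx = 1.1637.
⟨x⟩ = 0.0000 and ⟨x²⟩ = 0.21552.
(Δx)² = 0.21552 − (0.0000)² = 0.21552.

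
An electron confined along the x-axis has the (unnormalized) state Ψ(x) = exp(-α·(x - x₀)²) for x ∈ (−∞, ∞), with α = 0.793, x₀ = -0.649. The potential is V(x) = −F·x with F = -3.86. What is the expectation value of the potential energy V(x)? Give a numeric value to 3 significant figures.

⟨V⟩ = ∫ V(x)·|Ψ|² dx / ∫|Ψ|² dx.
Gaussian moments (u = x − x₀): ∫u^(2j)·e^(−2αu²) du = (2j−1)!!/(4α)^j · √(π/(2α)), odd powers integrate to 0; here √(π/(2α)) = 1.4074.
State is unnormalized: ∫|Ψ|² dx = 1.4074, and ∫Ψ*·V(x)·Ψ dx = -3.5258, so ⟨V⟩ = -3.5258 / 1.4074.
⟨V⟩ = -2.5051.

-2.51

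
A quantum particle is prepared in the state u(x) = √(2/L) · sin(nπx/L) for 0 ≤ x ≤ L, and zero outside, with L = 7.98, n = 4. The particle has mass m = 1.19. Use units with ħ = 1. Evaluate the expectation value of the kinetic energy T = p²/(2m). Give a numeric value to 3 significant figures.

T = −(ħ²/2m) d²/dx², so ⟨T⟩ = −(ħ²/2m) ∫ u*·u'' dx; with m = 1.19.
d/dx sin(nπx/L) = (nπ/L)·cos(nπx/L) and d²/dx² sin(nπx/L) = −(nπ/L)²·sin(nπx/L); on 0 ≤ x ≤ L, ∫sin²(nπx/L) dx = L/2 and ∫sin(nπx/L)·cos(nπx/L) dx = 0.
⟨T⟩ = 1.0419.

1.04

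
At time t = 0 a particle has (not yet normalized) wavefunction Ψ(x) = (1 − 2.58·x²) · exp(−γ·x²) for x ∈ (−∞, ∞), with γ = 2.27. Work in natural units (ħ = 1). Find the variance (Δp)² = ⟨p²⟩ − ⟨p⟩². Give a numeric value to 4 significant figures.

Compute ⟨p⟩ and ⟨p²⟩ separately; (Δp)² = ⟨p²⟩ − ⟨p⟩².
Expand each integrand as polynomial × e^(−2γx²) and use ∫x^(2j)·e^(−2γx²) dx = (2j−1)!!/(4γ)^j · √(π/(2γ)), odd powers → 0; here √(π/(2γ)) = 0.83185. Differentiate with the product rule, d/dx e^(−γx²) = −2γx·e^(−γx²).
Normalization: ∫|Ψ|² dx = 0.56061.
⟨p⟩ = 0.0000 and ⟨p²⟩ = 7.1861.
(Δp)² = 7.1861 − (0.0000)² = 7.1861.

7.186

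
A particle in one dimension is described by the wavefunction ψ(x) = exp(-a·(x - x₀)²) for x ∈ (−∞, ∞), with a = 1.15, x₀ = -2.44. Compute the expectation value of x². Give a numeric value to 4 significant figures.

6.171

⟨x²⟩ = ∫ x²·|ψ|² dx / ∫|ψ|² dx (integrals over the domain).
Gaussian moments (u = x − x₀): ∫u^(2j)·e^(−2au²) du = (2j−1)!!/(4a)^j · √(π/(2a)), odd powers integrate to 0; here √(π/(2a)) = 1.1687.
State is unnormalized: ∫|ψ|² dx = 1.1687, and ∫ψ*·x²·ψ dx = 7.2122, so ⟨x²⟩ = 7.2122 / 1.1687.
⟨x²⟩ = 6.1710.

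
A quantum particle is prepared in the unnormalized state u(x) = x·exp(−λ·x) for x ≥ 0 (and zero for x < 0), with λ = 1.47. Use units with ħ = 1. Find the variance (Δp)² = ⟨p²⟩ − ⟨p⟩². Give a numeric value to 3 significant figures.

2.16

Compute ⟨p⟩ and ⟨p²⟩ separately; (Δp)² = ⟨p²⟩ − ⟨p⟩².
Differentiate x·exp(−λ·x) with the product rule; every integrand then reduces to terms xʲ·e^(−2λx) on [0, ∞), with ∫₀^∞ xʲ·e^(−2λx) dx = j!/(2λ)^(j+1).
Normalization: ∫|u|² dx = 0.078702.
⟨p⟩ = 0.0000 and ⟨p²⟩ = 2.1609.
(Δp)² = 2.1609 − (0.0000)² = 2.1609.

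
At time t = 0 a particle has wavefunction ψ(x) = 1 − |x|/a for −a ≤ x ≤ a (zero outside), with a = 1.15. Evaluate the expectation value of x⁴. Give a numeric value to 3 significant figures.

0.0500

⟨x⁴⟩ = ∫ x⁴·|ψ|² dx / ∫|ψ|² dx (integrals over the domain).
ψ is even, so ∫ over [−a, a] = 2∫₀ᵃ with ψ = 1 − x/a there: ∫₀ᵃ (1 − x/a)² dx = a/3, ∫₀ᵃ x²(1 − x/a)² dx = a³/30, ∫₀ᵃ x⁴(1 − x/a)² dx = a⁵/105.
State is unnormalized: ∫|ψ|² dx = 0.76667, and ∫ψ*·x⁴·ψ dx = 0.038312, so ⟨x⁴⟩ = 0.038312 / 0.76667.
⟨x⁴⟩ = 0.049972.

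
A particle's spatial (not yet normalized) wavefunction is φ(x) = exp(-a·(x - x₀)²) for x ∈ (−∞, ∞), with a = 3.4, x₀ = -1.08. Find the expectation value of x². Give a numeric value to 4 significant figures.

1.240

⟨x²⟩ = ∫ x²·|φ|² dx / ∫|φ|² dx (integrals over the domain).
Gaussian moments (u = x − x₀): ∫u^(2j)·e^(−2au²) du = (2j−1)!!/(4a)^j · √(π/(2a)), odd powers integrate to 0; here √(π/(2a)) = 0.67971.
State is unnormalized: ∫|φ|² dx = 0.67971, and ∫φ*·x²·φ dx = 0.84279, so ⟨x²⟩ = 0.84279 / 0.67971.
⟨x²⟩ = 1.2399.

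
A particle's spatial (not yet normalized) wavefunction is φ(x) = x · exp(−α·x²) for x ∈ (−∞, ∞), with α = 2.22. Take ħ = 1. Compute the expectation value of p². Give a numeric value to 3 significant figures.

p² φ = −ħ² d²φ/dx²; ⟨p²⟩ = −ħ² ∫ φ*·φ'' dx / ∫|φ|² dx.
Expand each integrand as polynomial × e^(−2αx²) and use ∫x^(2j)·e^(−2αx²) dx = (2j−1)!!/(4α)^j · √(π/(2α)), odd powers → 0; here √(π/(2α)) = 0.84117. Differentiate with the product rule, d/dx e^(−αx²) = −2αx·e^(−αx²).
State is unnormalized: ∫|φ|² dx = 0.094726, and ∫φ*·(−ħ² φ'') dx = 0.63088, so ⟨p²⟩ = 0.63088 / 0.094726.
⟨p²⟩ = 6.6600.

6.66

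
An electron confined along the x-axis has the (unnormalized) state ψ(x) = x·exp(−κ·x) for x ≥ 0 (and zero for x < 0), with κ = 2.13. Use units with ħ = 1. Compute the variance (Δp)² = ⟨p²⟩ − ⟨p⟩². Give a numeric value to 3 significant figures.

Compute ⟨p⟩ and ⟨p²⟩ separately; (Δp)² = ⟨p²⟩ − ⟨p⟩².
Differentiate x·exp(−κ·x) with the product rule; every integrand then reduces to terms xʲ·e^(−2κx) on [0, ∞), with ∫₀^∞ xʲ·e^(−2κx) dx = j!/(2κ)^(j+1).
Normalization: ∫|ψ|² dx = 0.025870.
⟨p⟩ = 0.0000 and ⟨p²⟩ = 4.5369.
(Δp)² = 4.5369 − (0.0000)² = 4.5369.

4.54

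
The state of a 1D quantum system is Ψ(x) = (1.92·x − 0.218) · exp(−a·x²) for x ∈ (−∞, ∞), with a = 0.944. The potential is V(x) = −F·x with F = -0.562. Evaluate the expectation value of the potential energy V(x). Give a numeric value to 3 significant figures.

-0.122

⟨V⟩ = ∫ V(x)·|Ψ|² dx / ∫|Ψ|² dx.
Expand each integrand as polynomial × e^(−2ax²) and use ∫x^(2j)·e^(−2ax²) dx = (2j−1)!!/(4a)^j · √(π/(2a)), odd powers → 0; here √(π/(2a)) = 1.2900.
State is unnormalized: ∫|Ψ|² dx = 1.3206, and ∫Ψ*·V(x)·Ψ dx = -0.16072, so ⟨V⟩ = -0.16072 / 1.3206.
⟨V⟩ = -0.12170.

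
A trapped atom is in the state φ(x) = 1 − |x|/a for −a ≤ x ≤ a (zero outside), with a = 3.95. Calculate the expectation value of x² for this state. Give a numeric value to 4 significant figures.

1.560

⟨x²⟩ = ∫ x²·|φ|² dx / ∫|φ|² dx (integrals over the domain).
φ is even, so ∫ over [−a, a] = 2∫₀ᵃ with φ = 1 − x/a there: ∫₀ᵃ (1 − x/a)² dx = a/3, ∫₀ᵃ x²(1 − x/a)² dx = a³/30, ∫₀ᵃ x⁴(1 − x/a)² dx = a⁵/105.
State is unnormalized: ∫|φ|² dx = 2.6333, and ∫φ*·x²·φ dx = 4.1087, so ⟨x²⟩ = 4.1087 / 2.6333.
⟨x²⟩ = 1.5603.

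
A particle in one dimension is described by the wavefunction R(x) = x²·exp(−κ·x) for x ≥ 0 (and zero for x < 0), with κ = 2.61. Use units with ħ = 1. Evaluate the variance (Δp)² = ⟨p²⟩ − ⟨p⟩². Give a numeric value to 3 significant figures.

Compute ⟨p⟩ and ⟨p²⟩ separately; (Δp)² = ⟨p²⟩ − ⟨p⟩².
Differentiate x²·exp(−κ·x) with the product rule; every integrand then reduces to terms xʲ·e^(−2κx) on [0, ∞), with ∫₀^∞ xʲ·e^(−2κx) dx = j!/(2κ)^(j+1).
Normalization: ∫|R|² dx = 0.0061924.
⟨p⟩ = 0.0000 and ⟨p²⟩ = 2.2707.
(Δp)² = 2.2707 − (0.0000)² = 2.2707.

2.27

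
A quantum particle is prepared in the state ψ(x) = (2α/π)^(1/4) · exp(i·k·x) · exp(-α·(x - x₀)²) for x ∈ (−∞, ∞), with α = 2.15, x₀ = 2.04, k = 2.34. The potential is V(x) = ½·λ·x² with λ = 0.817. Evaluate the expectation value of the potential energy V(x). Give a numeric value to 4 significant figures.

⟨V⟩ = ∫ V(x)·|ψ|² dx.
Gaussian moments (u = x − x₀): ∫u^(2j)·e^(−2αu²) du = (2j−1)!!/(4α)^j · √(π/(2α)), odd powers integrate to 0; here √(π/(2α)) = 0.85475.
⟨V⟩ = 1.7475.

1.748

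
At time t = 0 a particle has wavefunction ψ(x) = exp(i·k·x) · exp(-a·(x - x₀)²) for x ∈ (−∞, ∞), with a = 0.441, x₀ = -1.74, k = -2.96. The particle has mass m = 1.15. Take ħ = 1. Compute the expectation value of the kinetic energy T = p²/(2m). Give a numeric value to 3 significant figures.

T = −(ħ²/2m) d²/dx², so ⟨T⟩ = −(ħ²/2m) ∫ ψ*·ψ'' dx / ∫|ψ|² dx; with m = 1.15.
Gaussian moments (u = x − x₀): ∫u^(2j)·e^(−2au²) du = (2j−1)!!/(4a)^j · √(π/(2a)), odd powers integrate to 0; here √(π/(2a)) = 1.8873. Derivatives: ψ′ = (ik − 2au)·ψ, ψ″ = ((ik − 2au)² − 2a)·ψ; the odd-in-u pieces drop out.
State is unnormalized: ∫|ψ|² dx = 1.8873, and ∫ψ*·(−ħ²/2m · ψ'') dx = 7.5513, so ⟨T⟩ = 7.5513 / 1.8873.
⟨T⟩ = 4.0011.

4.00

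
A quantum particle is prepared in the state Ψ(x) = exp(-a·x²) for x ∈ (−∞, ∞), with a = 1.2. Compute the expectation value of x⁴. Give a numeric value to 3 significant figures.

0.130

⟨x⁴⟩ = ∫ x⁴·|Ψ|² dx / ∫|Ψ|² dx (integrals over the domain).
Gaussian moments: ∫x^(2j)·e^(−2ax²) dx = (2j−1)!!/(4a)^j · √(π/(2a)), odd powers integrate to 0; here √(π/(2a)) = 1.1441.
State is unnormalized: ∫|Ψ|² dx = 1.1441, and ∫Ψ*·x⁴·Ψ dx = 0.14897, so ⟨x⁴⟩ = 0.14897 / 1.1441.
⟨x⁴⟩ = 0.13021.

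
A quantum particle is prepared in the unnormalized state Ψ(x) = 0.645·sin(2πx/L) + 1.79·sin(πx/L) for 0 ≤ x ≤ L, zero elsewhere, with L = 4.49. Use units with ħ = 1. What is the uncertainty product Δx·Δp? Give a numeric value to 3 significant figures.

Δx = √(⟨x²⟩−⟨x⟩²), Δp = √(⟨p²⟩−⟨p⟩²).
On 0 ≤ x ≤ L (j ≠ l): ∫sin²(jπx/L) dx = L/2, ∫sin(jπx/L)·sin(lπx/L) dx = 0; diagonal moments ∫x·sin²(jπx/L) dx = L²/4, ∫x²·sin²(jπx/L) dx = L³·(1/6 − 1/(4j²π²)); cross terms ∫x·sin(jπx/L)·sin(lπx/L) dx = 0 for j + l even and −4jlL²/(π²(j² − l²)²) for j + l odd, ∫x²·sin(jπx/L)·sin(lπx/L) dx = (−1)^(j+l)·4jlL³/(π²(j² − l²)²); higher powers the same way via product-to-sum and parts. d²/dx² sin(jπx/L) = −(jπ/L)²·sin(jπx/L); on 0 ≤ x ≤ L, ∫sin²(jπx/L) dx = L/2 and ∫sin(jπx/L)·sin(lπx/L) dx = 0 for j ≠ l, so only diagonal terms survive in ∫|Ψ|² and ∫Ψ·Ψ″; ∫Ψ·Ψ′ dx = [Ψ²/2] between the walls = 0.
Normalization: ∫|Ψ|² dx = 8.1272.
⟨x⟩ = 1.7291, ⟨x²⟩ = 3.4705 ⇒ Δx = 0.69324.
⟨p⟩ = 0.0000, ⟨p²⟩ = 0.65834 ⇒ Δp = 0.81138.
Δx·Δp = 0.56249.

0.562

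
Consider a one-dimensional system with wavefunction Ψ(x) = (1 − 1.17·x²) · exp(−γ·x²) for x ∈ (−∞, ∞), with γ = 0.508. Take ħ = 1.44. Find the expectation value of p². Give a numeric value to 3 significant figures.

p² Ψ = −ħ² d²Ψ/dx²; ⟨p²⟩ = −ħ² ∫ Ψ*·Ψ'' dx / ∫|Ψ|² dx.
Expand each integrand as polynomial × e^(−2γx²) and use ∫x^(2j)·e^(−2γx²) dx = (2j−1)!!/(4γ)^j · √(π/(2γ)), odd powers → 0; here √(π/(2γ)) = 1.7584. Differentiate with the product rule, d/dx e^(−γx²) = −2γx·e^(−γx²).
State is unnormalized: ∫|Ψ|² dx = 1.4824, and ∫Ψ*·(−ħ² Ψ'') dx = 8.2841, so ⟨p²⟩ = 8.2841 / 1.4824.
⟨p²⟩ = 5.5883.

5.59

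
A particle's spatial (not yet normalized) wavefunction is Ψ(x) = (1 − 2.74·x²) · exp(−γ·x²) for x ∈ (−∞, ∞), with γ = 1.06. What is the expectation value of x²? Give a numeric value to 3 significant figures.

0.832

⟨x²⟩ = ∫ x²·|Ψ|² dx / ∫|Ψ|² dx (integrals over the domain).
Expand each integrand as polynomial × e^(−2γx²) and use ∫x^(2j)·e^(−2γx²) dx = (2j−1)!!/(4γ)^j · √(π/(2γ)), odd powers → 0; here √(π/(2γ)) = 1.2173.
State is unnormalized: ∫|Ψ|² dx = 1.1691, and ∫Ψ*·x²·Ψ dx = 0.97236, so ⟨x²⟩ = 0.97236 / 1.1691.
⟨x²⟩ = 0.83173.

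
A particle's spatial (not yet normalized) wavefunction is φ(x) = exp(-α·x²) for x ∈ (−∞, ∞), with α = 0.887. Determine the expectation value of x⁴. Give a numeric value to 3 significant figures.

⟨x⁴⟩ = ∫ x⁴·|φ|² dx / ∫|φ|² dx (integrals over the domain).
Gaussian moments: ∫x^(2j)·e^(−2αx²) dx = (2j−1)!!/(4α)^j · √(π/(2α)), odd powers integrate to 0; here √(π/(2α)) = 1.3308.
State is unnormalized: ∫|φ|² dx = 1.3308, and ∫φ*·x⁴·φ dx = 0.31714, so ⟨x⁴⟩ = 0.31714 / 1.3308.
⟨x⁴⟩ = 0.23832.

0.238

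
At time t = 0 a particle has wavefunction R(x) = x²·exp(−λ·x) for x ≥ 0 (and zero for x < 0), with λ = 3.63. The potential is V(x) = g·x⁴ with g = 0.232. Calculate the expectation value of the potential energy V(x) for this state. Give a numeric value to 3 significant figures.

0.140

⟨V⟩ = ∫ V(x)·|R|² dx / ∫|R|² dx.
Every integrand reduces to terms xʲ·e^(−2λx) on [0, ∞); use ∫₀^∞ xʲ·e^(−2λx) dx = j!/(2λ)^(j+1).
State is unnormalized: ∫|R|² dx = 0.0011899, and ∫R*·V(x)·R dx = 0.00016695, so ⟨V⟩ = 0.00016695 / 0.0011899.
⟨V⟩ = 0.14030.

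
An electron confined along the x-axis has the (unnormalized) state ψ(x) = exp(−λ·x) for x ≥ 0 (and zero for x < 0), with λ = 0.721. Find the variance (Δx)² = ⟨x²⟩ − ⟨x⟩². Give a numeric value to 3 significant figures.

0.481

Compute ⟨x⟩ and ⟨x²⟩ separately, then (Δx)² = ⟨x²⟩ − ⟨x⟩².
Every integrand reduces to terms xʲ·e^(−2λx) on [0, ∞); use ∫₀^∞ xʲ·e^(−2λx) dx = j!/(2λ)^(j+1).
Normalization: ∫|ψ|² dx = 0.69348.
⟨x⟩ = 0.69348 and ⟨x²⟩ = 0.96183.
(Δx)² = 0.96183 − (0.69348)² = 0.48092.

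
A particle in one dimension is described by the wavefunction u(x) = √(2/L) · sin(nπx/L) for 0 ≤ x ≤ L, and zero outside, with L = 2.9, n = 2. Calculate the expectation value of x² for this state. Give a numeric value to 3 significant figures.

⟨x²⟩ = ∫ x²·|u|² dx (integrals over the domain).
With sin²θ = (1 − cos2θ)/2 on 0 ≤ x ≤ L: ∫sin²(nπx/L) dx = L/2, ∫x·sin²(nπx/L) dx = L²/4, ∫x²·sin²(nπx/L) dx = L³·(1/6 − 1/(4n²π²)); higher powers xᵏ the same way, integrating xᵏ·cos(2nπx/L) by parts.
⟨x²⟩ = 2.6968.

2.70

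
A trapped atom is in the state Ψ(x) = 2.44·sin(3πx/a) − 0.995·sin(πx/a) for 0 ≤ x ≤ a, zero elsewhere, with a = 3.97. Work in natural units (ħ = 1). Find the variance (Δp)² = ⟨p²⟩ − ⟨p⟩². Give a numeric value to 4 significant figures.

Compute ⟨p⟩ and ⟨p²⟩ separately; (Δp)² = ⟨p²⟩ − ⟨p⟩².
d²/dx² sin(jπx/a) = −(jπ/a)²·sin(jπx/a); on 0 ≤ x ≤ a, ∫sin²(jπx/a) dx = a/2 and ∫sin(jπx/a)·sin(lπx/a) dx = 0 for j ≠ l, so only diagonal terms survive in ∫|Ψ|² and ∫Ψ·Ψ″; ∫Ψ·Ψ′ dx = [Ψ²/2] between the walls = 0.
Normalization: ∫|Ψ|² dx = 13.783.
⟨p⟩ = 0.0000 and ⟨p²⟩ = 4.9216.
(Δp)² = 4.9216 − (0.0000)² = 4.9216.

4.922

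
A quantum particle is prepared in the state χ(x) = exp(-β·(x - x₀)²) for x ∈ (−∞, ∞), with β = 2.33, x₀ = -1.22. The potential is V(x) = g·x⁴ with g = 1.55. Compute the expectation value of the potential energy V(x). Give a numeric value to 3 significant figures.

4.97

⟨V⟩ = ∫ V(x)·|χ|² dx / ∫|χ|² dx.
Gaussian moments (u = x − x₀): ∫u^(2j)·e^(−2βu²) du = (2j−1)!!/(4β)^j · √(π/(2β)), odd powers integrate to 0; here √(π/(2β)) = 0.82107.
State is unnormalized: ∫|χ|² dx = 0.82107, and ∫χ*·V(x)·χ dx = 4.0828, so ⟨V⟩ = 4.0828 / 0.82107.
⟨V⟩ = 4.9725.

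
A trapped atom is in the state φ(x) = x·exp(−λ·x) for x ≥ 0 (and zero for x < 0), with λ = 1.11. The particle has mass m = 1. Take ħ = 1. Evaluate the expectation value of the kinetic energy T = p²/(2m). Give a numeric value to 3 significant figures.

T = −(ħ²/2m) d²/dx², so ⟨T⟩ = −(ħ²/2m) ∫ φ*·φ'' dx / ∫|φ|² dx; with m = 1.
Differentiate x·exp(−λ·x) with the product rule; every integrand then reduces to terms xʲ·e^(−2λx) on [0, ∞), with ∫₀^∞ xʲ·e^(−2λx) dx = j!/(2λ)^(j+1).
State is unnormalized: ∫|φ|² dx = 0.18280, and ∫φ*·(−ħ²/2m · φ'') dx = 0.11261, so ⟨T⟩ = 0.11261 / 0.18280.
⟨T⟩ = 0.61605.

0.616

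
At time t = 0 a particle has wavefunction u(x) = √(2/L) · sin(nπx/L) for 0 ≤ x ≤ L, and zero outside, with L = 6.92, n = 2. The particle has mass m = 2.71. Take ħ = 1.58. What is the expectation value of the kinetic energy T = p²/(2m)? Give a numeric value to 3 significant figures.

T = −(ħ²/2m) d²/dx², so ⟨T⟩ = −(ħ²/2m) ∫ u*·u'' dx; with m = 2.71.
d/dx sin(nπx/L) = (nπ/L)·cos(nπx/L) and d²/dx² sin(nπx/L) = −(nπ/L)²·sin(nπx/L); on 0 ≤ x ≤ L, ∫sin²(nπx/L) dx = L/2 and ∫sin(nπx/L)·cos(nπx/L) dx = 0.
⟨T⟩ = 0.37972.

0.380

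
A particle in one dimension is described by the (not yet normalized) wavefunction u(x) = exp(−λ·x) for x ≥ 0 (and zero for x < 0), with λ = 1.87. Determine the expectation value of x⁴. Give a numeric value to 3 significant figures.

0.123

⟨x⁴⟩ = ∫ x⁴·|u|² dx / ∫|u|² dx (integrals over the domain).
Every integrand reduces to terms xʲ·e^(−2λx) on [0, ∞); use ∫₀^∞ xʲ·e^(−2λx) dx = j!/(2λ)^(j+1).
State is unnormalized: ∫|u|² dx = 0.26738, and ∫u*·x⁴·u dx = 0.032798, so ⟨x⁴⟩ = 0.032798 / 0.26738.
⟨x⁴⟩ = 0.12267.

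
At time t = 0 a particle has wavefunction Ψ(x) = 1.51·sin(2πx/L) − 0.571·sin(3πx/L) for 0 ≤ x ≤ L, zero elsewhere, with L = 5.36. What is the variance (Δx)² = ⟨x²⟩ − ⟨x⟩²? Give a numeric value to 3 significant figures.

1.58

Compute ⟨x⟩ and ⟨x²⟩ separately, then (Δx)² = ⟨x²⟩ − ⟨x⟩².
On 0 ≤ x ≤ L (j ≠ l): ∫sin²(jπx/L) dx = L/2, ∫sin(jπx/L)·sin(lπx/L) dx = 0; diagonal moments ∫x·sin²(jπx/L) dx = L²/4, ∫x²·sin²(jπx/L) dx = L³·(1/6 − 1/(4j²π²)); cross terms ∫x·sin(jπx/L)·sin(lπx/L) dx = 0 for j + l even and −4jlL²/(π²(j² − l²)²) for j + l odd, ∫x²·sin(jπx/L)·sin(lπx/L) dx = (−1)^(j+l)·4jlL³/(π²(j² − l²)²); higher powers the same way via product-to-sum and parts.
Normalization: ∫|Ψ|² dx = 6.9845.
⟨x⟩ = 3.3699 and ⟨x²⟩ = 12.936.
(Δx)² = 12.936 − (3.3699)² = 1.5795.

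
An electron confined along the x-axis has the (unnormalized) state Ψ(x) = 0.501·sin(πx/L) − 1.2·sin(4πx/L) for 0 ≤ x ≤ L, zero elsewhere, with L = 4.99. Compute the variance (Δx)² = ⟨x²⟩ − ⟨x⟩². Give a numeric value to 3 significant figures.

Compute ⟨x⟩ and ⟨x²⟩ separately, then (Δx)² = ⟨x²⟩ − ⟨x⟩².
On 0 ≤ x ≤ L (j ≠ l): ∫sin²(jπx/L) dx = L/2, ∫sin(jπx/L)·sin(lπx/L) dx = 0; diagonal moments ∫x·sin²(jπx/L) dx = L²/4, ∫x²·sin²(jπx/L) dx = L³·(1/6 − 1/(4j²π²)); cross terms ∫x·sin(jπx/L)·sin(lπx/L) dx = 0 for j + l even and −4jlL²/(π²(j² − l²)²) for j + l odd, ∫x²·sin(jπx/L)·sin(lπx/L) dx = (−1)^(j+l)·4jlL³/(π²(j² − l²)²); higher powers the same way via product-to-sum and parts.
Normalization: ∫|Ψ|² dx = 4.2190.
⟨x⟩ = 2.5461 and ⟨x²⟩ = 8.3008.
(Δx)² = 8.3008 − (2.5461)² = 1.8180.

1.82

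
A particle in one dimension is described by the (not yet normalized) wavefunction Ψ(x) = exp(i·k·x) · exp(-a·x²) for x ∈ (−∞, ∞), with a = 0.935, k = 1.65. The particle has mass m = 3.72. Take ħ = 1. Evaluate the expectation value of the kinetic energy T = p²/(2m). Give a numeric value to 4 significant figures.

T = −(ħ²/2m) d²/dx², so ⟨T⟩ = −(ħ²/2m) ∫ Ψ*·Ψ'' dx / ∫|Ψ|² dx; with m = 3.72.
Gaussian moments: ∫x^(2j)·e^(−2ax²) dx = (2j−1)!!/(4a)^j · √(π/(2a)), odd powers integrate to 0; here √(π/(2a)) = 1.2961. Derivatives: Ψ′ = (ik − 2ax)·Ψ, Ψ″ = ((ik − 2ax)² − 2a)·Ψ; the odd-in-x pieces drop out.
State is unnormalized: ∫|Ψ|² dx = 1.2961, and ∫Ψ*·(−ħ²/2m · Ψ'') dx = 0.63718, so ⟨T⟩ = 0.63718 / 1.2961.
⟨T⟩ = 0.49160.

0.4916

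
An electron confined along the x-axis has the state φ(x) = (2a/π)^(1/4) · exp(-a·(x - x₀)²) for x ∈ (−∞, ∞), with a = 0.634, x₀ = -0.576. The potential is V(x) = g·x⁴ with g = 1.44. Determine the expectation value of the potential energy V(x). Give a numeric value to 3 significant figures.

⟨V⟩ = ∫ V(x)·|φ|² dx.
Gaussian moments (u = x − x₀): ∫u^(2j)·e^(−2au²) du = (2j−1)!!/(4a)^j · √(π/(2a)), odd powers integrate to 0; here √(π/(2a)) = 1.5740.
⟨V⟩ = 1.9606.

1.96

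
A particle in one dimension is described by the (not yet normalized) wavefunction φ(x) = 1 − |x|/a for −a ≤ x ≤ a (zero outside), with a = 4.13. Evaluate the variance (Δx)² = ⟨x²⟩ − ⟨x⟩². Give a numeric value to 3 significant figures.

1.71

Compute ⟨x⟩ and ⟨x²⟩ separately, then (Δx)² = ⟨x²⟩ − ⟨x⟩².
φ is even, so ∫ over [−a, a] = 2∫₀ᵃ with φ = 1 − x/a there: ∫₀ᵃ (1 − x/a)² dx = a/3, ∫₀ᵃ x²(1 − x/a)² dx = a³/30, ∫₀ᵃ x⁴(1 − x/a)² dx = a⁵/105.
Normalization: ∫|φ|² dx = 2.7533.
⟨x⟩ = 0.0000 and ⟨x²⟩ = 1.7057.
(Δx)² = 1.7057 − (0.0000)² = 1.7057.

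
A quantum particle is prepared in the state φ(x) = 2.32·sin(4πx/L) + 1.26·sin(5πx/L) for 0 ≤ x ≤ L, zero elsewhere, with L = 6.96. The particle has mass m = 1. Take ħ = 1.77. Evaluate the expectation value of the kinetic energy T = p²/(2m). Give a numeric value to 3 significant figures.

5.76

T = −(ħ²/2m) d²/dx², so ⟨T⟩ = −(ħ²/2m) ∫ φ*·φ'' dx / ∫|φ|² dx; with m = 1.
d²/dx² sin(jπx/L) = −(jπ/L)²·sin(jπx/L); on 0 ≤ x ≤ L, ∫sin²(jπx/L) dx = L/2 and ∫sin(jπx/L)·sin(lπx/L) dx = 0 for j ≠ l, so only diagonal terms survive in ∫|φ|² and ∫φ·φ″; ∫φ·φ′ dx = [φ²/2] between the walls = 0.
State is unnormalized: ∫|φ|² dx = 24.256, and ∫φ*·(−ħ²/2m · φ'') dx = 139.73, so ⟨T⟩ = 139.73 / 24.256.
⟨T⟩ = 5.7607.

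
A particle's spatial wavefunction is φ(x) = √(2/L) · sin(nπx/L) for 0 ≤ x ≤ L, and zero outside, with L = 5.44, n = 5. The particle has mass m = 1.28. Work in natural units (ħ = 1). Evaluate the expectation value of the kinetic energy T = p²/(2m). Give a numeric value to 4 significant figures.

T = −(ħ²/2m) d²/dx², so ⟨T⟩ = −(ħ²/2m) ∫ φ*·φ'' dx; with m = 1.28.
d/dx sin(nπx/L) = (nπ/L)·cos(nπx/L) and d²/dx² sin(nπx/L) = −(nπ/L)²·sin(nπx/L); on 0 ≤ x ≤ L, ∫sin²(nπx/L) dx = L/2 and ∫sin(nπx/L)·cos(nπx/L) dx = 0.
⟨T⟩ = 3.2569.

3.257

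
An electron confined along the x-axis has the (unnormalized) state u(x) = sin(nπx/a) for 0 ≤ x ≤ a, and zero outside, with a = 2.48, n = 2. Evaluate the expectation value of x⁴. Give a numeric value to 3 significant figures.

6.64

⟨x⁴⟩ = ∫ x⁴·|u|² dx / ∫|u|² dx (integrals over the domain).
With sin²θ = (1 − cos2θ)/2 on 0 ≤ x ≤ a: ∫sin²(nπx/a) dx = a/2, ∫x·sin²(nπx/a) dx = a²/4, ∫x²·sin²(nπx/a) dx = a³·(1/6 − 1/(4n²π²)); higher powers xᵏ the same way, integrating xᵏ·cos(2nπx/a) by parts.
State is unnormalized: ∫|u|² dx = 1.2400, and ∫u*·x⁴·u dx = 8.2382, so ⟨x⁴⟩ = 8.2382 / 1.2400.
⟨x⁴⟩ = 6.6437.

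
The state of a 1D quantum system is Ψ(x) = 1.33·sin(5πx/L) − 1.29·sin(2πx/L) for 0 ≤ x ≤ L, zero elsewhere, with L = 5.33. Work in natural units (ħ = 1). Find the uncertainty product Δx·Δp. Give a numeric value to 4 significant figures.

Δx = √(⟨x²⟩−⟨x⟩²), Δp = √(⟨p²⟩−⟨p⟩²).
On 0 ≤ x ≤ L (j ≠ l): ∫sin²(jπx/L) dx = L/2, ∫sin(jπx/L)·sin(lπx/L) dx = 0; diagonal moments ∫x·sin²(jπx/L) dx = L²/4, ∫x²·sin²(jπx/L) dx = L³·(1/6 − 1/(4j²π²)); cross terms ∫x·sin(jπx/L)·sin(lπx/L) dx = 0 for j + l even and −4jlL²/(π²(j² − l²)²) for j + l odd, ∫x²·sin(jπx/L)·sin(lπx/L) dx = (−1)^(j+l)·4jlL³/(π²(j² − l²)²); higher powers the same way via product-to-sum and parts. d²/dx² sin(jπx/L) = −(jπ/L)²·sin(jπx/L); on 0 ≤ x ≤ L, ∫sin²(jπx/L) dx = L/2 and ∫sin(jπx/L)·sin(lπx/L) dx = 0 for j ≠ l, so only diagonal terms survive in ∫|Ψ|² and ∫Ψ·Ψ″; ∫Ψ·Ψ′ dx = [Ψ²/2] between the walls = 0.
Normalization: ∫|Ψ|² dx = 9.1489.
⟨x⟩ = 2.7629, ⟨x²⟩ = 9.7875 ⇒ Δx = 1.4676.
⟨p⟩ = 0.0000, ⟨p²⟩ = 5.1488 ⇒ Δp = 2.2691.
Δx·Δp = 3.3301.

3.330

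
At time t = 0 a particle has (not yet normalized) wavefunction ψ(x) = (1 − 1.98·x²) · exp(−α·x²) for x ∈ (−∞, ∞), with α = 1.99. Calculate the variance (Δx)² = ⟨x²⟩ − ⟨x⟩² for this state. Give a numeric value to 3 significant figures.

0.0795

Compute ⟨x⟩ and ⟨x²⟩ separately, then (Δx)² = ⟨x²⟩ − ⟨x⟩².
Expand each integrand as polynomial × e^(−2αx²) and use ∫x^(2j)·e^(−2αx²) dx = (2j−1)!!/(4α)^j · √(π/(2α)), odd powers → 0; here √(π/(2α)) = 0.88845.
Normalization: ∫|ψ|² dx = 0.61137.
⟨x⟩ = 0.0000 and ⟨x²⟩ = 0.079532.
(Δx)² = 0.079532 − (0.0000)² = 0.079532.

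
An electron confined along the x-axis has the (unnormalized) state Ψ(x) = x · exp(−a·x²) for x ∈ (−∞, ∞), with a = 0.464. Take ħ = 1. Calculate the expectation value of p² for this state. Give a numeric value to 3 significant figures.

p² Ψ = −ħ² d²Ψ/dx²; ⟨p²⟩ = −ħ² ∫ Ψ*·Ψ'' dx / ∫|Ψ|² dx.
Expand each integrand as polynomial × e^(−2ax²) and use ∫x^(2j)·e^(−2ax²) dx = (2j−1)!!/(4a)^j · √(π/(2a)), odd powers → 0; here √(π/(2a)) = 1.8399. Differentiate with the product rule, d/dx e^(−ax²) = −2ax·e^(−ax²).
State is unnormalized: ∫|Ψ|² dx = 0.99134, and ∫Ψ*·(−ħ² Ψ'') dx = 1.3799, so ⟨p²⟩ = 1.3799 / 0.99134.
⟨p²⟩ = 1.3920.

1.39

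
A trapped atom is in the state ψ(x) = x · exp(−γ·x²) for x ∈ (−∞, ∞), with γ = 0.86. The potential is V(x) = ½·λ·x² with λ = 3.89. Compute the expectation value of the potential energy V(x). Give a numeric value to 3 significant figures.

1.70

⟨V⟩ = ∫ V(x)·|ψ|² dx / ∫|ψ|² dx.
Expand each integrand as polynomial × e^(−2γx²) and use ∫x^(2j)·e^(−2γx²) dx = (2j−1)!!/(4γ)^j · √(π/(2γ)), odd powers → 0; here √(π/(2γ)) = 1.3515.
State is unnormalized: ∫|ψ|² dx = 0.39287, and ∫ψ*·V(x)·ψ dx = 0.66640, so ⟨V⟩ = 0.66640 / 0.39287.
⟨V⟩ = 1.6962.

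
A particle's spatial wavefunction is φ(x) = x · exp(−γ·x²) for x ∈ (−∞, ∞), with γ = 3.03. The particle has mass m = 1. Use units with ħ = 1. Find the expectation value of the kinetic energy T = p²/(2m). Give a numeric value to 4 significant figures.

T = −(ħ²/2m) d²/dx², so ⟨T⟩ = −(ħ²/2m) ∫ φ*·φ'' dx / ∫|φ|² dx; with m = 1.
Expand each integrand as polynomial × e^(−2γx²) and use ∫x^(2j)·e^(−2γx²) dx = (2j−1)!!/(4γ)^j · √(π/(2γ)), odd powers → 0; here √(π/(2γ)) = 0.72001. Differentiate with the product rule, d/dx e^(−γx²) = −2γx·e^(−γx²).
State is unnormalized: ∫|φ|² dx = 0.059407, and ∫φ*·(−ħ²/2m · φ'') dx = 0.27000, so ⟨T⟩ = 0.27000 / 0.059407.
⟨T⟩ = 4.5450.

4.545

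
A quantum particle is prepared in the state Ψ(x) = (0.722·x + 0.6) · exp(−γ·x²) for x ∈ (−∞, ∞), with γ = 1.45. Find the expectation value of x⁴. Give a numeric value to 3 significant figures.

⟨x⁴⟩ = ∫ x⁴·|Ψ|² dx / ∫|Ψ|² dx (integrals over the domain).
Expand each integrand as polynomial × e^(−2γx²) and use ∫x^(2j)·e^(−2γx²) dx = (2j−1)!!/(4γ)^j · √(π/(2γ)), odd powers → 0; here √(π/(2γ)) = 1.0408.
State is unnormalized: ∫|Ψ|² dx = 0.46824, and ∫Ψ*·x⁴·Ψ dx = 0.075127, so ⟨x⁴⟩ = 0.075127 / 0.46824.
⟨x⁴⟩ = 0.16044.

0.160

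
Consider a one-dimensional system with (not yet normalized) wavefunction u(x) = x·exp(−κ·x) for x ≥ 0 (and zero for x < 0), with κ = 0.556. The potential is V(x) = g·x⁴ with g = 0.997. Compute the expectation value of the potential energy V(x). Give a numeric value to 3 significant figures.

⟨V⟩ = ∫ V(x)·|u|² dx / ∫|u|² dx.
Every integrand reduces to terms xʲ·e^(−2κx) on [0, ∞); use ∫₀^∞ xʲ·e^(−2κx) dx = j!/(2κ)^(j+1).
State is unnormalized: ∫|u|² dx = 1.4545, and ∫u*·V(x)·u dx = 341.42, so ⟨V⟩ = 341.42 / 1.4545.
⟨V⟩ = 234.74.

235.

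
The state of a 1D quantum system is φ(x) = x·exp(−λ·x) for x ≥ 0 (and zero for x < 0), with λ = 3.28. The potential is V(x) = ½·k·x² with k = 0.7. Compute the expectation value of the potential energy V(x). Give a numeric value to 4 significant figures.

0.09760

⟨V⟩ = ∫ V(x)·|φ|² dx / ∫|φ|² dx.
Every integrand reduces to terms xʲ·e^(−2λx) on [0, ∞); use ∫₀^∞ xʲ·e^(−2λx) dx = j!/(2λ)^(j+1).
State is unnormalized: ∫|φ|² dx = 0.0070847, and ∫φ*·V(x)·φ dx = 0.00069145, so ⟨V⟩ = 0.00069145 / 0.0070847.
⟨V⟩ = 0.097598.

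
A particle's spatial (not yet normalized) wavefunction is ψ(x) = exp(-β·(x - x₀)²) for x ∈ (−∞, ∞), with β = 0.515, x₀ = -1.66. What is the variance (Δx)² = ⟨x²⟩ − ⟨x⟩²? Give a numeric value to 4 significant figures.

Compute ⟨x⟩ and ⟨x²⟩ separately, then (Δx)² = ⟨x²⟩ − ⟨x⟩².
Gaussian moments (u = x − x₀): ∫u^(2j)·e^(−2βu²) du = (2j−1)!!/(4β)^j · √(π/(2β)), odd powers integrate to 0; here √(π/(2β)) = 1.7465.
Normalization: ∫|ψ|² dx = 1.7465.
⟨x⟩ = -1.6600 and ⟨x²⟩ = 3.2410.
(Δx)² = 3.2410 − (-1.6600)² = 0.48544.

0.4854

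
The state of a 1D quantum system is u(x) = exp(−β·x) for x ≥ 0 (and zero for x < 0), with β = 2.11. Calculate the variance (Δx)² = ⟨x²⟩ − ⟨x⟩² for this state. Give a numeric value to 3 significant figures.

Compute ⟨x⟩ and ⟨x²⟩ separately, then (Δx)² = ⟨x²⟩ − ⟨x⟩².
Every integrand reduces to terms xʲ·e^(−2βx) on [0, ∞); use ∫₀^∞ xʲ·e^(−2βx) dx = j!/(2β)^(j+1).
Normalization: ∫|u|² dx = 0.23697.
⟨x⟩ = 0.23697 and ⟨x²⟩ = 0.11231.
(Δx)² = 0.11231 − (0.23697)² = 0.056153.

0.0562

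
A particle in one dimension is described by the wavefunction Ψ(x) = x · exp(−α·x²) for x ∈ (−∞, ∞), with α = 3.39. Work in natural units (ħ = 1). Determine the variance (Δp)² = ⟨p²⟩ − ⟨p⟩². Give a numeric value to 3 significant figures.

Compute ⟨p⟩ and ⟨p²⟩ separately; (Δp)² = ⟨p²⟩ − ⟨p⟩².
Expand each integrand as polynomial × e^(−2αx²) and use ∫x^(2j)·e^(−2αx²) dx = (2j−1)!!/(4α)^j · √(π/(2α)), odd powers → 0; here √(π/(2α)) = 0.68071. Differentiate with the product rule, d/dx e^(−αx²) = −2αx·e^(−αx²).
Normalization: ∫|Ψ|² dx = 0.050200.
⟨p⟩ = 0.0000 and ⟨p²⟩ = 10.170.
(Δp)² = 10.170 − (0.0000)² = 10.170.

10.2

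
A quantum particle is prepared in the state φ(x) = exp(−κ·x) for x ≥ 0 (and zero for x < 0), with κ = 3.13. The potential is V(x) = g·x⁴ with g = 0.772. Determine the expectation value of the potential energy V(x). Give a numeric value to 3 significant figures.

⟨V⟩ = ∫ V(x)·|φ|² dx / ∫|φ|² dx.
Every integrand reduces to terms xʲ·e^(−2κx) on [0, ∞); use ∫₀^∞ xʲ·e^(−2κx) dx = j!/(2κ)^(j+1).
State is unnormalized: ∫|φ|² dx = 0.15974, and ∫φ*·V(x)·φ dx = 0.0019273, so ⟨V⟩ = 0.0019273 / 0.15974.
⟨V⟩ = 0.012065.

0.0121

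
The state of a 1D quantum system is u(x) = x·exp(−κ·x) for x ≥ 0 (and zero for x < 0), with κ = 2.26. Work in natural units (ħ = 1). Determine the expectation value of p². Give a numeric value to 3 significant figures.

5.11

p² u = −ħ² d²u/dx²; ⟨p²⟩ = −ħ² ∫ u*·u'' dx / ∫|u|² dx.
Differentiate x·exp(−κ·x) with the product rule; every integrand then reduces to terms xʲ·e^(−2κx) on [0, ∞), with ∫₀^∞ xʲ·e^(−2κx) dx = j!/(2κ)^(j+1).
State is unnormalized: ∫|u|² dx = 0.021658, and ∫u*·(−ħ² u'') dx = 0.11062, so ⟨p²⟩ = 0.11062 / 0.021658.
⟨p²⟩ = 5.1076.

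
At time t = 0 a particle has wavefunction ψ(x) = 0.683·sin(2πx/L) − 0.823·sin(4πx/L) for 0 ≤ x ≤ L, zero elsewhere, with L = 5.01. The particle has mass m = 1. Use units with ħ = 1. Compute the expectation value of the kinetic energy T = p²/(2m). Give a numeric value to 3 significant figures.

2.18

T = −(ħ²/2m) d²/dx², so ⟨T⟩ = −(ħ²/2m) ∫ ψ*·ψ'' dx / ∫|ψ|² dx; with m = 1.
d²/dx² sin(jπx/L) = −(jπ/L)²·sin(jπx/L); on 0 ≤ x ≤ L, ∫sin²(jπx/L) dx = L/2 and ∫sin(jπx/L)·sin(lπx/L) dx = 0 for j ≠ l, so only diagonal terms survive in ∫|ψ|² and ∫ψ·ψ″; ∫ψ·ψ′ dx = [ψ²/2] between the walls = 0.
State is unnormalized: ∫|ψ|² dx = 2.8653, and ∫ψ*·(−ħ²/2m · ψ'') dx = 6.2563, so ⟨T⟩ = 6.2563 / 2.8653.
⟨T⟩ = 2.1835.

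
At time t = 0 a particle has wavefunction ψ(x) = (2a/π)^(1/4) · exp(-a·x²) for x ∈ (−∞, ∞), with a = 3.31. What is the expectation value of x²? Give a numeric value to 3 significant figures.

0.0755

⟨x²⟩ = ∫ x²·|ψ|² dx (integrals over the domain).
Gaussian moments: ∫x^(2j)·e^(−2ax²) dx = (2j−1)!!/(4a)^j · √(π/(2a)), odd powers integrate to 0; here √(π/(2a)) = 0.68888.
⟨x²⟩ = 0.075529.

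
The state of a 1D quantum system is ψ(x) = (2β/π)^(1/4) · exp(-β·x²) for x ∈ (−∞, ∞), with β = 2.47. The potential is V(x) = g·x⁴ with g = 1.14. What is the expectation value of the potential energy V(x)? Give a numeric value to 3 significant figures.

0.0350

⟨V⟩ = ∫ V(x)·|ψ|² dx.
Gaussian moments: ∫x^(2j)·e^(−2βx²) dx = (2j−1)!!/(4β)^j · √(π/(2β)), odd powers integrate to 0; here √(π/(2β)) = 0.79746.
⟨V⟩ = 0.035036.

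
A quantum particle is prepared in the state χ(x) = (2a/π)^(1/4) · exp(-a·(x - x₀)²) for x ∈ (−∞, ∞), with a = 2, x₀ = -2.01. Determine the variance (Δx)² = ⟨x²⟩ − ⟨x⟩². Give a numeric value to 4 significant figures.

Compute ⟨x⟩ and ⟨x²⟩ separately, then (Δx)² = ⟨x²⟩ − ⟨x⟩².
Gaussian moments (u = x − x₀): ∫u^(2j)·e^(−2au²) du = (2j−1)!!/(4a)^j · √(π/(2a)), odd powers integrate to 0; here √(π/(2a)) = 0.88623.
⟨x⟩ = -2.0100 and ⟨x²⟩ = 4.1651.
(Δx)² = 4.1651 − (-2.0100)² = 0.12500.

0.1250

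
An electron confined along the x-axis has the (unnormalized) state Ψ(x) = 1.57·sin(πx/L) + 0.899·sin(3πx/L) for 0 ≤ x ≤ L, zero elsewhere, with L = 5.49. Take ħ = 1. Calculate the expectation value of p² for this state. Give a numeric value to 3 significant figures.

p² Ψ = −ħ² d²Ψ/dx²; ⟨p²⟩ = −ħ² ∫ Ψ*·Ψ'' dx / ∫|Ψ|² dx.
d²/dx² sin(jπx/L) = −(jπ/L)²·sin(jπx/L); on 0 ≤ x ≤ L, ∫sin²(jπx/L) dx = L/2 and ∫sin(jπx/L)·sin(lπx/L) dx = 0 for j ≠ l, so only diagonal terms survive in ∫|Ψ|² and ∫Ψ·Ψ″; ∫Ψ·Ψ′ dx = [Ψ²/2] between the walls = 0.
State is unnormalized: ∫|Ψ|² dx = 8.9847, and ∫Ψ*·(−ħ² Ψ'') dx = 8.7538, so ⟨p²⟩ = 8.7538 / 8.9847.
⟨p²⟩ = 0.97431.

0.974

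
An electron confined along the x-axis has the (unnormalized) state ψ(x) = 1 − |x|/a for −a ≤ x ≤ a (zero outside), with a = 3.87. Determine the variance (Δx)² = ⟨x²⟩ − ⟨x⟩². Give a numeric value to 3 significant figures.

Compute ⟨x⟩ and ⟨x²⟩ separately, then (Δx)² = ⟨x²⟩ − ⟨x⟩².
ψ is even, so ∫ over [−a, a] = 2∫₀ᵃ with ψ = 1 − x/a there: ∫₀ᵃ (1 − x/a)² dx = a/3, ∫₀ᵃ x²(1 − x/a)² dx = a³/30, ∫₀ᵃ x⁴(1 − x/a)² dx = a⁵/105.
Normalization: ∫|ψ|² dx = 2.5800.
⟨x⟩ = 0.0000 and ⟨x²⟩ = 1.4977.
(Δx)² = 1.4977 − (0.0000)² = 1.4977.

1.50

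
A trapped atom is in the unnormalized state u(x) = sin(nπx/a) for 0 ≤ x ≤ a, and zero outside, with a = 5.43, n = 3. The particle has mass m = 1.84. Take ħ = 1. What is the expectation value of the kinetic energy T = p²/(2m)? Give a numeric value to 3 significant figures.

T = −(ħ²/2m) d²/dx², so ⟨T⟩ = −(ħ²/2m) ∫ u*·u'' dx / ∫|u|² dx; with m = 1.84.
d/dx sin(nπx/a) = (nπ/a)·cos(nπx/a) and d²/dx² sin(nπx/a) = −(nπ/a)²·sin(nπx/a); on 0 ≤ x ≤ a, ∫sin²(nπx/a) dx = a/2 and ∫sin(nπx/a)·cos(nπx/a) dx = 0.
State is unnormalized: ∫|u|² dx = 2.7150, and ∫u*·(−ħ²/2m · u'') dx = 2.2226, so ⟨T⟩ = 2.2226 / 2.7150.
⟨T⟩ = 0.81864.

0.819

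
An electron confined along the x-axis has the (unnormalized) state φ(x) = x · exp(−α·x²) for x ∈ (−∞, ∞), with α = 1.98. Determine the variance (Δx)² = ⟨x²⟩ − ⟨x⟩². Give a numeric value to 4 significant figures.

0.3788

Compute ⟨x⟩ and ⟨x²⟩ separately, then (Δx)² = ⟨x²⟩ − ⟨x⟩².
Expand each integrand as polynomial × e^(−2αx²) and use ∫x^(2j)·e^(−2αx²) dx = (2j−1)!!/(4α)^j · √(π/(2α)), odd powers → 0; here √(π/(2α)) = 0.89069.
Normalization: ∫|φ|² dx = 0.11246.
⟨x⟩ = 0.0000 and ⟨x²⟩ = 0.37879.
(Δx)² = 0.37879 − (0.0000)² = 0.37879.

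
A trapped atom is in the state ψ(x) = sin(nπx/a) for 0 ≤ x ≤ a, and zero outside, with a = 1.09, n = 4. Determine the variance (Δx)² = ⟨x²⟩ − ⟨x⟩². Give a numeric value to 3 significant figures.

0.0952

Compute ⟨x⟩ and ⟨x²⟩ separately, then (Δx)² = ⟨x²⟩ − ⟨x⟩².
With sin²θ = (1 − cos2θ)/2 on 0 ≤ x ≤ a: ∫sin²(nπx/a) dx = a/2, ∫x·sin²(nπx/a) dx = a²/4, ∫x²·sin²(nπx/a) dx = a³·(1/6 − 1/(4n²π²)); higher powers xᵏ the same way, integrating xᵏ·cos(2nπx/a) by parts.
Normalization: ∫|ψ|² dx = 0.54500.
⟨x⟩ = 0.54500 and ⟨x²⟩ = 0.39227.
(Δx)² = 0.39227 − (0.54500)² = 0.095246.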